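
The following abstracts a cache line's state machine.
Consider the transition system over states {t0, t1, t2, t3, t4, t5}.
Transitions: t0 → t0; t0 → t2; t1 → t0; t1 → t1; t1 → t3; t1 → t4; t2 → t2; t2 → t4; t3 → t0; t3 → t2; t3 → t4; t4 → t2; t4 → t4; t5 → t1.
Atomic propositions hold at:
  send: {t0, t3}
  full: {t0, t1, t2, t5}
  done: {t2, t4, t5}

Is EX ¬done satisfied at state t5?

Yes

Sat(¬done) = {t0, t1, t3}
Sat(EX ¬done) = {s : some successor in {t0, t1, t3}} = {t0, t1, t3, t5}
t5 ∈ Sat(EX ¬done) = {t0, t1, t3, t5}, so the formula holds at t5.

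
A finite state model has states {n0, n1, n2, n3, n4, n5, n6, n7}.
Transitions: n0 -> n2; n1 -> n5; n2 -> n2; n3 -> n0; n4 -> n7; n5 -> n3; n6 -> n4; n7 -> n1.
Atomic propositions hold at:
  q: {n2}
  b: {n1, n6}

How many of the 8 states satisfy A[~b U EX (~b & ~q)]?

Sat(~b) = {n0, n2, n3, n4, n5, n7}
Sat(~q) = {n0, n1, n3, n4, n5, n6, n7}
Sat(~b & ~q) = {n0, n3, n4, n5, n7}
Sat(EX (~b & ~q)) = {s : some successor in {n0, n3, n4, n5, n7}} = {n1, n3, n4, n5, n6}
A[~b U EX (~b & ~q)]: least fixpoint, start Z0 = Sat(EX (~b & ~q)) = {n1, n3, n4, n5, n6}, add states in Sat(~b) with every successor in Z. Z1 = {n1, n3, n4, n5, n6, n7}; fixed.
Sat(A[~b U EX (~b & ~q)]) = {n1, n3, n4, n5, n6, n7}
|Sat(A[~b U EX (~b & ~q)])| = |{n1, n3, n4, n5, n6, n7}| = 6.

6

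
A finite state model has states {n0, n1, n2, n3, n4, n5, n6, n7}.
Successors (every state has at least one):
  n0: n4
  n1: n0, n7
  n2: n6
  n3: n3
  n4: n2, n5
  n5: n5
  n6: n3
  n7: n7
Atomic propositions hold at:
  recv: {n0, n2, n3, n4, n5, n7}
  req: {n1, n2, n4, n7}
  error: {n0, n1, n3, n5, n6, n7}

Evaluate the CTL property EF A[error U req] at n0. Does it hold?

A[error U req]: least fixpoint, start Z0 = Sat(req) = {n1, n2, n4, n7}, add states in Sat(error) with every successor in Z. Z1 = {n0, n1, n2, n4, n7}; fixed.
Sat(A[error U req]) = {n0, n1, n2, n4, n7}
EF A[error U req]: least fixpoint, start Z0 = {n0, n1, n2, n4, n7}, add states with some successor in Z. Already a fixed point.
Sat(EF A[error U req]) = {n0, n1, n2, n4, n7}
n0 ∈ Sat(EF A[error U req]) = {n0, n1, n2, n4, n7}, so the formula holds at n0.

Yes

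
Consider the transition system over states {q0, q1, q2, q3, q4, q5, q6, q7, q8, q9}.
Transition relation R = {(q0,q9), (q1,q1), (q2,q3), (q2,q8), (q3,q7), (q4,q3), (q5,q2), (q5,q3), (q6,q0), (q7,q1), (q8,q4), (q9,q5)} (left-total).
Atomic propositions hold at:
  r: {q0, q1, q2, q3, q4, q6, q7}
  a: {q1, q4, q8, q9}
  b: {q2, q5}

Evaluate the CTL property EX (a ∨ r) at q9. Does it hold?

No

Sat(a ∨ r) = {q0, q1, q2, q3, q4, q6, q7, q8, q9}
Sat(EX (a ∨ r)) = {s : some successor in {q0, q1, q2, q3, q4, q6, q7, q8, q9}} = {q0, q1, q2, q3, q4, q5, q6, q7, q8}
q9 ∉ Sat(EX (a ∨ r)) = {q0, q1, q2, q3, q4, q5, q6, q7, q8}, so the formula does not hold at q9.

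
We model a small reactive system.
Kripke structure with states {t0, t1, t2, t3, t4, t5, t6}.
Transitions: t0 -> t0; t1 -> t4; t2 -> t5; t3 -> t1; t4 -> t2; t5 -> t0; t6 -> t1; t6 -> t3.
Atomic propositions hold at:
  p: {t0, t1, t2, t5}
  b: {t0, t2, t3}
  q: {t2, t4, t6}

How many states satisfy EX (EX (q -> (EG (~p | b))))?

Sat(~p) = {t3, t4, t6}
Sat(~p | b) = {t0, t2, t3, t4, t6}
EG (~p | b): greatest fixpoint, start Z0 = {t0, t2, t3, t4, t6}, keep only states in Sat with some successor in Z. Z1 = {t0, t4, t6}; Z2 = {t0}; fixed.
Sat(EG (~p | b)) = {t0}
Sat(q -> (EG (~p | b))) = {t0, t1, t3, t5}
Sat(EX (q -> (EG (~p | b)))) = {s : some successor in {t0, t1, t3, t5}} = {t0, t2, t3, t5, t6}
Sat(EX (EX (q -> (EG (~p | b))))) = {s : some successor in {t0, t2, t3, t5, t6}} = {t0, t2, t4, t5, t6}
|Sat(EX (EX (q -> (EG (~p | b)))))| = |{t0, t2, t4, t5, t6}| = 5.

5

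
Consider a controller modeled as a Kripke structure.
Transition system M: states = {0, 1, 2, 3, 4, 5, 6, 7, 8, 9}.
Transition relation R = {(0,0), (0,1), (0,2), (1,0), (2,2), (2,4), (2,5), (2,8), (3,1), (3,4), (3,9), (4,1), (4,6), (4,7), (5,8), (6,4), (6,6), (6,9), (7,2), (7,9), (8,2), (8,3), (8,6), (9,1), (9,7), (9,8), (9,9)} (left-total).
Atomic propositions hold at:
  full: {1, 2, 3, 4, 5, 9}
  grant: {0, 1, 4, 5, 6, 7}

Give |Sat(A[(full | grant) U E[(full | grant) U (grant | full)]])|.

Sat(full | grant) = {0, 1, 2, 3, 4, 5, 6, 7, 9}
Sat(grant | full) = {0, 1, 2, 3, 4, 5, 6, 7, 9}
E[(full | grant) U (grant | full)]: least fixpoint, start Z0 = Sat((grant | full)) = {0, 1, 2, 3, 4, 5, 6, 7, 9}, add states in Sat(full | grant) with some successor in Z. Already a fixed point.
Sat(E[(full | grant) U (grant | full)]) = {0, 1, 2, 3, 4, 5, 6, 7, 9}
A[(full | grant) U E[(full | grant) U (grant | full)]]: least fixpoint, start Z0 = Sat(E[(full | grant) U (grant | full)]) = {0, 1, 2, 3, 4, 5, 6, 7, 9}, add states in Sat(full | grant) with every successor in Z. Already a fixed point.
Sat(A[(full | grant) U E[(full | grant) U (grant | full)]]) = {0, 1, 2, 3, 4, 5, 6, 7, 9}
|Sat(A[(full | grant) U E[(full | grant) U (grant | full)]])| = |{0, 1, 2, 3, 4, 5, 6, 7, 9}| = 9.

9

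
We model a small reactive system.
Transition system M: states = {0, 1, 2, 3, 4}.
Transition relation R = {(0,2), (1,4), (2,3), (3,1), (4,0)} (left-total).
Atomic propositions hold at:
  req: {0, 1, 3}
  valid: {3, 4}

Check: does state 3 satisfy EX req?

Sat(EX req) = {s : some successor in {0, 1, 3}} = {2, 3, 4}
3 ∈ Sat(EX req) = {2, 3, 4}, so the formula holds at 3.

Yes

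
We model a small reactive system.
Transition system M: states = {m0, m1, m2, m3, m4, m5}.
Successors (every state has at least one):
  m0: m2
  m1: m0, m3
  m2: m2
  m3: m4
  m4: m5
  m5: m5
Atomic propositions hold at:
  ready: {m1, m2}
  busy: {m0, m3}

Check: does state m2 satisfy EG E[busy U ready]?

E[busy U ready]: least fixpoint, start Z0 = Sat(ready) = {m1, m2}, add states in Sat(busy) with some successor in Z. Z1 = {m0, m1, m2}; fixed.
Sat(E[busy U ready]) = {m0, m1, m2}
EG E[busy U ready]: greatest fixpoint, start Z0 = {m0, m1, m2}, keep only states in Sat with some successor in Z. Already a fixed point.
Sat(EG E[busy U ready]) = {m0, m1, m2}
m2 ∈ Sat(EG E[busy U ready]) = {m0, m1, m2}, so the formula holds at m2.

Yes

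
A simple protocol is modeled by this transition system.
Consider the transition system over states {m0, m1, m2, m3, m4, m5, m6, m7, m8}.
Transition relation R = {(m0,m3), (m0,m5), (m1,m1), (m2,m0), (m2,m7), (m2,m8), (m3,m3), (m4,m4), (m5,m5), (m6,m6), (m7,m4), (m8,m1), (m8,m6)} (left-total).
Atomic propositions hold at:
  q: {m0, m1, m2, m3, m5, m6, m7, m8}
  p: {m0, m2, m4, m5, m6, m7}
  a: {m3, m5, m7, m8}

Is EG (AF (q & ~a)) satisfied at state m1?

Yes

Sat(~a) = {m0, m1, m2, m4, m6}
Sat(q & ~a) = {m0, m1, m2, m6}
AF (q & ~a): least fixpoint, start Z0 = {m0, m1, m2, m6}, add states with every successor in Z. Z1 = {m0, m1, m2, m6, m8}; fixed.
Sat(AF (q & ~a)) = {m0, m1, m2, m6, m8}
EG (AF (q & ~a)): greatest fixpoint, start Z0 = {m0, m1, m2, m6, m8}, keep only states in Sat with some successor in Z. Z1 = {m1, m2, m6, m8}; fixed.
Sat(EG (AF (q & ~a))) = {m1, m2, m6, m8}
m1 ∈ Sat(EG (AF (q & ~a))) = {m1, m2, m6, m8}, so the formula holds at m1.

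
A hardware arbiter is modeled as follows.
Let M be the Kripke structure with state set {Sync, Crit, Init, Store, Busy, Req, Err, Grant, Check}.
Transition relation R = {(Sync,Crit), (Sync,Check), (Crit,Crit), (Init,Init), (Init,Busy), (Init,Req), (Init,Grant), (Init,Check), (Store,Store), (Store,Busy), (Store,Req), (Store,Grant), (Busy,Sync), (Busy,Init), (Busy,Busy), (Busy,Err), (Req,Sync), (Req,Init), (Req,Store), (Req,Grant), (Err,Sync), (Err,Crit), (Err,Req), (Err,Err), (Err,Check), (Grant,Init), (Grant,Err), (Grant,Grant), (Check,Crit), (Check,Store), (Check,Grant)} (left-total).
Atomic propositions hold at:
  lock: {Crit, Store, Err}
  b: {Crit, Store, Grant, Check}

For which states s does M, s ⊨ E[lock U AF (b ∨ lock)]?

Sat(b ∨ lock) = {Crit, Store, Err, Grant, Check}
AF (b ∨ lock): least fixpoint, start Z0 = {Crit, Store, Err, Grant, Check}, add states with every successor in Z. Z1 = {Sync, Crit, Store, Err, Grant, Check}; fixed.
Sat(AF (b ∨ lock)) = {Sync, Crit, Store, Err, Grant, Check}
E[lock U AF (b ∨ lock)]: least fixpoint, start Z0 = Sat(AF (b ∨ lock)) = {Sync, Crit, Store, Err, Grant, Check}, add states in Sat(lock) with some successor in Z. Already a fixed point.
Sat(E[lock U AF (b ∨ lock)]) = {Sync, Crit, Store, Err, Grant, Check}

{Sync, Crit, Store, Err, Grant, Check}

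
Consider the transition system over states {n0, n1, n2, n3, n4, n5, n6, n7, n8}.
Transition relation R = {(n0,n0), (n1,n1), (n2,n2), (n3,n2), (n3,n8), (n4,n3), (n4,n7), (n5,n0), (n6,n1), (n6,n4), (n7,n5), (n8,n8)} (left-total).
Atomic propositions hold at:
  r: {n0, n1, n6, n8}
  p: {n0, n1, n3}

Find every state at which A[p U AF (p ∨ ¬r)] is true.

Sat(¬r) = {n2, n3, n4, n5, n7}
Sat(p ∨ ¬r) = {n0, n1, n2, n3, n4, n5, n7}
AF (p ∨ ¬r): least fixpoint, start Z0 = {n0, n1, n2, n3, n4, n5, n7}, add states with every successor in Z. Z1 = {n0, n1, n2, n3, n4, n5, n6, n7}; fixed.
Sat(AF (p ∨ ¬r)) = {n0, n1, n2, n3, n4, n5, n6, n7}
A[p U AF (p ∨ ¬r)]: least fixpoint, start Z0 = Sat(AF (p ∨ ¬r)) = {n0, n1, n2, n3, n4, n5, n6, n7}, add states in Sat(p) with every successor in Z. Already a fixed point.
Sat(A[p U AF (p ∨ ¬r)]) = {n0, n1, n2, n3, n4, n5, n6, n7}

{n0, n1, n2, n3, n4, n5, n6, n7}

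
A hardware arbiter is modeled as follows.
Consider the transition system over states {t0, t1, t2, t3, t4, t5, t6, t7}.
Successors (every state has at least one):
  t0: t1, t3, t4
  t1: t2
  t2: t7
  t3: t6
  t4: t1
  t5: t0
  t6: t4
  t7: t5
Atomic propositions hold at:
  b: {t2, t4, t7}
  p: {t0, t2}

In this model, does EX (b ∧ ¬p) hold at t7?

Sat(¬p) = {t1, t3, t4, t5, t6, t7}
Sat(b ∧ ¬p) = {t4, t7}
Sat(EX (b ∧ ¬p)) = {s : some successor in {t4, t7}} = {t0, t2, t6}
t7 ∉ Sat(EX (b ∧ ¬p)) = {t0, t2, t6}, so the formula does not hold at t7.

No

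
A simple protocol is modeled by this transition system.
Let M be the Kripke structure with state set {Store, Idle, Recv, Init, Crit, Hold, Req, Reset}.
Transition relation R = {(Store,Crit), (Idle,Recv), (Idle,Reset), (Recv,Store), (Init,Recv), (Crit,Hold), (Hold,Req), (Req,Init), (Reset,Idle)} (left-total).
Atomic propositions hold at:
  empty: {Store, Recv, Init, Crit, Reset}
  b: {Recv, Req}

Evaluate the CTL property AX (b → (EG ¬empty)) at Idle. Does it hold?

No

Sat(¬empty) = {Idle, Hold, Req}
EG ¬empty: greatest fixpoint, start Z0 = {Idle, Hold, Req}, keep only states in Sat with some successor in Z. Z1 = {Hold}; Z2 = ∅; fixed.
Sat(EG ¬empty) = ∅
Sat(b → (EG ¬empty)) = {Store, Idle, Init, Crit, Hold, Reset}
Sat(AX (b → (EG ¬empty))) = {s : every successor in {Store, Idle, Init, Crit, Hold, Reset}} = {Store, Recv, Crit, Req, Reset}
Idle ∉ Sat(AX (b → (EG ¬empty))) = {Store, Recv, Crit, Req, Reset}, so the formula does not hold at Idle.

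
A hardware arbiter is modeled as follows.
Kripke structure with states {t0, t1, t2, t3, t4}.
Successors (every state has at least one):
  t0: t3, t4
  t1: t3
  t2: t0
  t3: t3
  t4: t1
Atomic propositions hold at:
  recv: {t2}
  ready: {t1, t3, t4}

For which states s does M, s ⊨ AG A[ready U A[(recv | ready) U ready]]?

{t1, t3, t4}

Sat(recv | ready) = {t1, t2, t3, t4}
A[(recv | ready) U ready]: least fixpoint, start Z0 = Sat(ready) = {t1, t3, t4}, add states in Sat(recv | ready) with every successor in Z. Already a fixed point.
Sat(A[(recv | ready) U ready]) = {t1, t3, t4}
A[ready U A[(recv | ready) U ready]]: least fixpoint, start Z0 = Sat(A[(recv | ready) U ready]) = {t1, t3, t4}, add states in Sat(ready) with every successor in Z. Already a fixed point.
Sat(A[ready U A[(recv | ready) U ready]]) = {t1, t3, t4}
AG A[ready U A[(recv | ready) U ready]]: greatest fixpoint, start Z0 = {t1, t3, t4}, keep only states in Sat with every successor in Z. Already a fixed point.
Sat(AG A[ready U A[(recv | ready) U ready]]) = {t1, t3, t4}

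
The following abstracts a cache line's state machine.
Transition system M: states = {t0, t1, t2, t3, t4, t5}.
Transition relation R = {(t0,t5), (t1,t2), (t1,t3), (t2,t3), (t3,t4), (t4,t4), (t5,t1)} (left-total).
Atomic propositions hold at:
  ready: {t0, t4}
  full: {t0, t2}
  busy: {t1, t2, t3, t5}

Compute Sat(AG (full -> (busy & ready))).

Sat(busy & ready) = ∅
Sat(full -> (busy & ready)) = {t1, t3, t4, t5}
AG (full -> (busy & ready)): greatest fixpoint, start Z0 = {t1, t3, t4, t5}, keep only states in Sat with every successor in Z. Z1 = {t3, t4, t5}; Z2 = {t3, t4}; fixed.
Sat(AG (full -> (busy & ready))) = {t3, t4}

{t3, t4}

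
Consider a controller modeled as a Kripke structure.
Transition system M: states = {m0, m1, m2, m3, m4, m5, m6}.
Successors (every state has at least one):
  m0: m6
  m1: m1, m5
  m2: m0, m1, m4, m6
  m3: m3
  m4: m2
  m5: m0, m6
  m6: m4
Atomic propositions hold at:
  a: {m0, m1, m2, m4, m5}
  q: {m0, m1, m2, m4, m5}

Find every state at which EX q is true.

Sat(EX q) = {s : some successor in {m0, m1, m2, m4, m5}} = {m1, m2, m4, m5, m6}

{m1, m2, m4, m5, m6}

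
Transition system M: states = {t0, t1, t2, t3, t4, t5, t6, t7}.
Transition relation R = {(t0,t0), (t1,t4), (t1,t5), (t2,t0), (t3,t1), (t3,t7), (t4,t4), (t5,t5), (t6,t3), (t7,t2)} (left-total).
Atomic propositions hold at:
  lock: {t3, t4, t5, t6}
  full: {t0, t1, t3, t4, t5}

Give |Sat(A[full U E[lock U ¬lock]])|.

Sat(¬lock) = {t0, t1, t2, t7}
E[lock U ¬lock]: least fixpoint, start Z0 = Sat(¬lock) = {t0, t1, t2, t7}, add states in Sat(lock) with some successor in Z. Z1 = {t0, t1, t2, t3, t7}; Z2 = {t0, t1, t2, t3, t6, t7}; fixed.
Sat(E[lock U ¬lock]) = {t0, t1, t2, t3, t6, t7}
A[full U E[lock U ¬lock]]: least fixpoint, start Z0 = Sat(E[lock U ¬lock]) = {t0, t1, t2, t3, t6, t7}, add states in Sat(full) with every successor in Z. Already a fixed point.
Sat(A[full U E[lock U ¬lock]]) = {t0, t1, t2, t3, t6, t7}
|Sat(A[full U E[lock U ¬lock]])| = |{t0, t1, t2, t3, t6, t7}| = 6.

6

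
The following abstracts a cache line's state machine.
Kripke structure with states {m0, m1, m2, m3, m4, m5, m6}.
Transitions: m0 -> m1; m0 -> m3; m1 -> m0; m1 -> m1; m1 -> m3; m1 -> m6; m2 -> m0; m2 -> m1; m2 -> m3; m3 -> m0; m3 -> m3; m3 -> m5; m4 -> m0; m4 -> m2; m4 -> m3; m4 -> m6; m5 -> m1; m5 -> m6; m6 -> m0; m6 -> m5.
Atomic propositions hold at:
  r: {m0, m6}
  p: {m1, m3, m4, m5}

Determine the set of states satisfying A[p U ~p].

{m0, m2, m6}

Sat(~p) = {m0, m2, m6}
A[p U ~p]: least fixpoint, start Z0 = Sat(~p) = {m0, m2, m6}, add states in Sat(p) with every successor in Z. Already a fixed point.
Sat(A[p U ~p]) = {m0, m2, m6}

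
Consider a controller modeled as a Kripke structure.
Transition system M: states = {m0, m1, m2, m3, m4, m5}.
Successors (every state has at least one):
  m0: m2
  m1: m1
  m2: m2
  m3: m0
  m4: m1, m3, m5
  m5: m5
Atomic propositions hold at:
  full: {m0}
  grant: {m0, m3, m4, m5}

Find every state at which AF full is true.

AF full: least fixpoint, start Z0 = {m0}, add states with every successor in Z. Z1 = {m0, m3}; fixed.
Sat(AF full) = {m0, m3}

{m0, m3}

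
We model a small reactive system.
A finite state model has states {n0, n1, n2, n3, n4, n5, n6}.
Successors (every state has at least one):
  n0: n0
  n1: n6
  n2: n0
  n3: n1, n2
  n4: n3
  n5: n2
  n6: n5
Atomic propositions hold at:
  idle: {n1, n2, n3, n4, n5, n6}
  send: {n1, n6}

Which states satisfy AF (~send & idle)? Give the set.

{n1, n2, n3, n4, n5, n6}

Sat(~send) = {n0, n2, n3, n4, n5}
Sat(~send & idle) = {n2, n3, n4, n5}
AF (~send & idle): least fixpoint, start Z0 = {n2, n3, n4, n5}, add states with every successor in Z. Z1 = {n2, n3, n4, n5, n6}; Z2 = {n1, n2, n3, n4, n5, n6}; fixed.
Sat(AF (~send & idle)) = {n1, n2, n3, n4, n5, n6}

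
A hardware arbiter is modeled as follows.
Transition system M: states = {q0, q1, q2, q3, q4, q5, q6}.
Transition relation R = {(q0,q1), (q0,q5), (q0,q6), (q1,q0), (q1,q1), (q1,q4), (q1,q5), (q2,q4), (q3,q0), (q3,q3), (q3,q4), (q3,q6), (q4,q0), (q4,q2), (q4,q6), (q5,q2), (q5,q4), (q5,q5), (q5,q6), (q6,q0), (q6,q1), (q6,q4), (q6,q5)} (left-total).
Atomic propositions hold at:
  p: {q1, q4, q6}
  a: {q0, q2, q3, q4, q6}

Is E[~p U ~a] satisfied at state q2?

Sat(~p) = {q0, q2, q3, q5}
Sat(~a) = {q1, q5}
E[~p U ~a]: least fixpoint, start Z0 = Sat(~a) = {q1, q5}, add states in Sat(~p) with some successor in Z. Z1 = {q0, q1, q5}; Z2 = {q0, q1, q3, q5}; fixed.
Sat(E[~p U ~a]) = {q0, q1, q3, q5}
q2 ∉ Sat(E[~p U ~a]) = {q0, q1, q3, q5}, so the formula does not hold at q2.

No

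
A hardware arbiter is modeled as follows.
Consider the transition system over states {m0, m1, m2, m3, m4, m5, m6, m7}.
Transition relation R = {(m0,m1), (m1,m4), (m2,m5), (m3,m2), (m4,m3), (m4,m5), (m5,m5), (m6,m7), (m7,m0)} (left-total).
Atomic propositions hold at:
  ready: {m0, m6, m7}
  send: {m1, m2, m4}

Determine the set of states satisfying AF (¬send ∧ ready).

{m0, m6, m7}

Sat(¬send) = {m0, m3, m5, m6, m7}
Sat(¬send ∧ ready) = {m0, m6, m7}
AF (¬send ∧ ready): least fixpoint, start Z0 = {m0, m6, m7}, add states with every successor in Z. Already a fixed point.
Sat(AF (¬send ∧ ready)) = {m0, m6, m7}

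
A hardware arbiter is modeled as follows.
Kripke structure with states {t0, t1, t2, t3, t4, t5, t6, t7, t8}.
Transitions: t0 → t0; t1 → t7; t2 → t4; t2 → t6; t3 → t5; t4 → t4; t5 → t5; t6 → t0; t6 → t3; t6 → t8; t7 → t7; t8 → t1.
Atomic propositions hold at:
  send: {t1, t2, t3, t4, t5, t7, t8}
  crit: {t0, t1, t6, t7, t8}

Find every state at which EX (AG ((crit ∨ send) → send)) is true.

{t1, t2, t3, t4, t5, t6, t7, t8}

Sat(crit ∨ send) = {t0, t1, t2, t3, t4, t5, t6, t7, t8}
Sat((crit ∨ send) → send) = {t1, t2, t3, t4, t5, t7, t8}
AG ((crit ∨ send) → send): greatest fixpoint, start Z0 = {t1, t2, t3, t4, t5, t7, t8}, keep only states in Sat with every successor in Z. Z1 = {t1, t3, t4, t5, t7, t8}; fixed.
Sat(AG ((crit ∨ send) → send)) = {t1, t3, t4, t5, t7, t8}
Sat(EX (AG ((crit ∨ send) → send))) = {s : some successor in {t1, t3, t4, t5, t7, t8}} = {t1, t2, t3, t4, t5, t6, t7, t8}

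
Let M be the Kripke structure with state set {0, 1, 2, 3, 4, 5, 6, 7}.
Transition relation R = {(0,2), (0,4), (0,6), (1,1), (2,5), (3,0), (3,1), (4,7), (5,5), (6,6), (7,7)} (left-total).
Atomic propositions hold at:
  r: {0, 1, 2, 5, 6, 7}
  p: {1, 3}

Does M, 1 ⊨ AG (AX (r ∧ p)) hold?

Sat(r ∧ p) = {1}
Sat(AX (r ∧ p)) = {s : every successor in {1}} = {1}
AG (AX (r ∧ p)): greatest fixpoint, start Z0 = {1}, keep only states in Sat with every successor in Z. Already a fixed point.
Sat(AG (AX (r ∧ p))) = {1}
1 ∈ Sat(AG (AX (r ∧ p))) = {1}, so the formula holds at 1.

Yes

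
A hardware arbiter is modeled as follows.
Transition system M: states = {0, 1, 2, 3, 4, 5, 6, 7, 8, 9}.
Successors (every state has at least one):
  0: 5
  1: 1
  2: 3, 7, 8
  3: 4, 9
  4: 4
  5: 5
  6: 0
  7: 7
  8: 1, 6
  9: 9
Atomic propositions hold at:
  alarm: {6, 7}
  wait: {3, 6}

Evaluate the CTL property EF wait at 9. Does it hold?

No

EF wait: least fixpoint, start Z0 = {3, 6}, add states with some successor in Z. Z1 = {2, 3, 6, 8}; fixed.
Sat(EF wait) = {2, 3, 6, 8}
9 ∉ Sat(EF wait) = {2, 3, 6, 8}, so the formula does not hold at 9.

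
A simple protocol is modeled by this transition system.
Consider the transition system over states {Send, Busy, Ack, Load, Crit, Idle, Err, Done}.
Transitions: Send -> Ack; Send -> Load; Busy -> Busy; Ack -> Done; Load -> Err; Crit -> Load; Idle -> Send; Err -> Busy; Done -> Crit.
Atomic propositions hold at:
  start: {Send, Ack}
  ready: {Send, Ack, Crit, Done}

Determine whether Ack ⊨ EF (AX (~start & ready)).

Yes

Sat(~start) = {Busy, Load, Crit, Idle, Err, Done}
Sat(~start & ready) = {Crit, Done}
Sat(AX (~start & ready)) = {s : every successor in {Crit, Done}} = {Ack, Done}
EF (AX (~start & ready)): least fixpoint, start Z0 = {Ack, Done}, add states with some successor in Z. Z1 = {Send, Ack, Done}; Z2 = {Send, Ack, Idle, Done}; fixed.
Sat(EF (AX (~start & ready))) = {Send, Ack, Idle, Done}
Ack ∈ Sat(EF (AX (~start & ready))) = {Send, Ack, Idle, Done}, so the formula holds at Ack.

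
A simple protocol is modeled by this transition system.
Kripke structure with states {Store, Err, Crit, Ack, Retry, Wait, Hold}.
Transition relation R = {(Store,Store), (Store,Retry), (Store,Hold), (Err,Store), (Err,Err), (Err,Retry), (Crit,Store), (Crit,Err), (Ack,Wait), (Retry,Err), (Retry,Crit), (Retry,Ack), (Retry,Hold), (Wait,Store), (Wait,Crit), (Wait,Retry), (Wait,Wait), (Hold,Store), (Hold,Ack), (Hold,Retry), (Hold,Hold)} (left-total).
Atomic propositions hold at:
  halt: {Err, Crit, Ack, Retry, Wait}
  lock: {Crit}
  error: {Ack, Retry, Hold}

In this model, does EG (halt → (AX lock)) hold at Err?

Sat(AX lock) = {s : every successor in {Crit}} = ∅
Sat(halt → (AX lock)) = {Store, Hold}
EG (halt → (AX lock)): greatest fixpoint, start Z0 = {Store, Hold}, keep only states in Sat with some successor in Z. Already a fixed point.
Sat(EG (halt → (AX lock))) = {Store, Hold}
Err ∉ Sat(EG (halt → (AX lock))) = {Store, Hold}, so the formula does not hold at Err.

No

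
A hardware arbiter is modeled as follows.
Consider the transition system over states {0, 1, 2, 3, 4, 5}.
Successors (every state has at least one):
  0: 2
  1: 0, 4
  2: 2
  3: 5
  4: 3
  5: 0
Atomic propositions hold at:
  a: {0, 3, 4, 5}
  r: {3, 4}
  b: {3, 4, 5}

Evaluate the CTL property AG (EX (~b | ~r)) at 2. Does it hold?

Yes

Sat(~b) = {0, 1, 2}
Sat(~r) = {0, 1, 2, 5}
Sat(~b | ~r) = {0, 1, 2, 5}
Sat(EX (~b | ~r)) = {s : some successor in {0, 1, 2, 5}} = {0, 1, 2, 3, 5}
AG (EX (~b | ~r)): greatest fixpoint, start Z0 = {0, 1, 2, 3, 5}, keep only states in Sat with every successor in Z. Z1 = {0, 2, 3, 5}; fixed.
Sat(AG (EX (~b | ~r))) = {0, 2, 3, 5}
2 ∈ Sat(AG (EX (~b | ~r))) = {0, 2, 3, 5}, so the formula holds at 2.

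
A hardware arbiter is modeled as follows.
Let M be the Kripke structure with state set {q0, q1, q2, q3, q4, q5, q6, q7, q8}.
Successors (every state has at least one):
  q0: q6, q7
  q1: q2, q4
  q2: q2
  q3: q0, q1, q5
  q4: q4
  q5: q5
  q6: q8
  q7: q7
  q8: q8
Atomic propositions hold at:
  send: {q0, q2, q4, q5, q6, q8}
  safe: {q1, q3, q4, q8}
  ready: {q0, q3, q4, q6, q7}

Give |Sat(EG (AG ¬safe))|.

3

Sat(¬safe) = {q0, q2, q5, q6, q7}
AG ¬safe: greatest fixpoint, start Z0 = {q0, q2, q5, q6, q7}, keep only states in Sat with every successor in Z. Z1 = {q0, q2, q5, q7}; Z2 = {q2, q5, q7}; fixed.
Sat(AG ¬safe) = {q2, q5, q7}
EG (AG ¬safe): greatest fixpoint, start Z0 = {q2, q5, q7}, keep only states in Sat with some successor in Z. Already a fixed point.
Sat(EG (AG ¬safe)) = {q2, q5, q7}
|Sat(EG (AG ¬safe))| = |{q2, q5, q7}| = 3.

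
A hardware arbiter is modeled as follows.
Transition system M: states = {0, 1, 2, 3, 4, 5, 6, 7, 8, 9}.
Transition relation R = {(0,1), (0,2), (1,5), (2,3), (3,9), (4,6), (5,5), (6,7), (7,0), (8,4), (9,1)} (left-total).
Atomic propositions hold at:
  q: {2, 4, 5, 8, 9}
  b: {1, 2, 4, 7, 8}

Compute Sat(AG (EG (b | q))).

Sat(b | q) = {1, 2, 4, 5, 7, 8, 9}
EG (b | q): greatest fixpoint, start Z0 = {1, 2, 4, 5, 7, 8, 9}, keep only states in Sat with some successor in Z. Z1 = {1, 5, 8, 9}; Z2 = {1, 5, 9}; fixed.
Sat(EG (b | q)) = {1, 5, 9}
AG (EG (b | q)): greatest fixpoint, start Z0 = {1, 5, 9}, keep only states in Sat with every successor in Z. Already a fixed point.
Sat(AG (EG (b | q))) = {1, 5, 9}

{1, 5, 9}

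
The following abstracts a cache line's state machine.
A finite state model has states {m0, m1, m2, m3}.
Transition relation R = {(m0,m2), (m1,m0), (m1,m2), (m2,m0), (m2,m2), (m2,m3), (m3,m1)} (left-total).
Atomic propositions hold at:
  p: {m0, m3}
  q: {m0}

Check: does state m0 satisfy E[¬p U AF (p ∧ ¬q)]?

No

Sat(¬p) = {m1, m2}
Sat(¬q) = {m1, m2, m3}
Sat(p ∧ ¬q) = {m3}
AF (p ∧ ¬q): least fixpoint, start Z0 = {m3}, add states with every successor in Z. Already a fixed point.
Sat(AF (p ∧ ¬q)) = {m3}
E[¬p U AF (p ∧ ¬q)]: least fixpoint, start Z0 = Sat(AF (p ∧ ¬q)) = {m3}, add states in Sat(¬p) with some successor in Z. Z1 = {m2, m3}; Z2 = {m1, m2, m3}; fixed.
Sat(E[¬p U AF (p ∧ ¬q)]) = {m1, m2, m3}
m0 ∉ Sat(E[¬p U AF (p ∧ ¬q)]) = {m1, m2, m3}, so the formula does not hold at m0.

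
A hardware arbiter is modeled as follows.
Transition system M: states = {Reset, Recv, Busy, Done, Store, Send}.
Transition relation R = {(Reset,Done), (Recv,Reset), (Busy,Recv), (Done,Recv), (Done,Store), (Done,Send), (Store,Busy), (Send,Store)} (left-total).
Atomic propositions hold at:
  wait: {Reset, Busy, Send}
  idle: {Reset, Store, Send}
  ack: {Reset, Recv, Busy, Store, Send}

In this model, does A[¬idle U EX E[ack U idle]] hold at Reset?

Sat(¬idle) = {Recv, Busy, Done}
E[ack U idle]: least fixpoint, start Z0 = Sat(idle) = {Reset, Store, Send}, add states in Sat(ack) with some successor in Z. Z1 = {Reset, Recv, Store, Send}; Z2 = {Reset, Recv, Busy, Store, Send}; fixed.
Sat(E[ack U idle]) = {Reset, Recv, Busy, Store, Send}
Sat(EX E[ack U idle]) = {s : some successor in {Reset, Recv, Busy, Store, Send}} = {Recv, Busy, Done, Store, Send}
A[¬idle U EX E[ack U idle]]: least fixpoint, start Z0 = Sat(EX E[ack U idle]) = {Recv, Busy, Done, Store, Send}, add states in Sat(¬idle) with every successor in Z. Already a fixed point.
Sat(A[¬idle U EX E[ack U idle]]) = {Recv, Busy, Done, Store, Send}
Reset ∉ Sat(A[¬idle U EX E[ack U idle]]) = {Recv, Busy, Done, Store, Send}, so the formula does not hold at Reset.

No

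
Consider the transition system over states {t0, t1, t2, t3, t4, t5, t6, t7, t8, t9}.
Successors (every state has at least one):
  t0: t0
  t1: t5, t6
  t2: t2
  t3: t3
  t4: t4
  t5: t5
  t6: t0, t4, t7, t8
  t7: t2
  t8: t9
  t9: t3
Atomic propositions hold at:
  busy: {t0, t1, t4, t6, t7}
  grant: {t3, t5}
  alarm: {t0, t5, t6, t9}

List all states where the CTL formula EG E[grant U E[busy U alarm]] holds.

E[busy U alarm]: least fixpoint, start Z0 = Sat(alarm) = {t0, t5, t6, t9}, add states in Sat(busy) with some successor in Z. Z1 = {t0, t1, t5, t6, t9}; fixed.
Sat(E[busy U alarm]) = {t0, t1, t5, t6, t9}
E[grant U E[busy U alarm]]: least fixpoint, start Z0 = Sat(E[busy U alarm]) = {t0, t1, t5, t6, t9}, add states in Sat(grant) with some successor in Z. Already a fixed point.
Sat(E[grant U E[busy U alarm]]) = {t0, t1, t5, t6, t9}
EG E[grant U E[busy U alarm]]: greatest fixpoint, start Z0 = {t0, t1, t5, t6, t9}, keep only states in Sat with some successor in Z. Z1 = {t0, t1, t5, t6}; fixed.
Sat(EG E[grant U E[busy U alarm]]) = {t0, t1, t5, t6}

{t0, t1, t5, t6}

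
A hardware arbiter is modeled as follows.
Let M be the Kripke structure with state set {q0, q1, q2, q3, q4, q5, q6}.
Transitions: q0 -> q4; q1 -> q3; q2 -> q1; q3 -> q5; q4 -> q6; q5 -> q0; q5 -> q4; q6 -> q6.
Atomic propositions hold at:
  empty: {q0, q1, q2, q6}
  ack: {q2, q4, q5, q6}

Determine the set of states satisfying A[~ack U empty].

{q0, q1, q2, q6}

Sat(~ack) = {q0, q1, q3}
A[~ack U empty]: least fixpoint, start Z0 = Sat(empty) = {q0, q1, q2, q6}, add states in Sat(~ack) with every successor in Z. Already a fixed point.
Sat(A[~ack U empty]) = {q0, q1, q2, q6}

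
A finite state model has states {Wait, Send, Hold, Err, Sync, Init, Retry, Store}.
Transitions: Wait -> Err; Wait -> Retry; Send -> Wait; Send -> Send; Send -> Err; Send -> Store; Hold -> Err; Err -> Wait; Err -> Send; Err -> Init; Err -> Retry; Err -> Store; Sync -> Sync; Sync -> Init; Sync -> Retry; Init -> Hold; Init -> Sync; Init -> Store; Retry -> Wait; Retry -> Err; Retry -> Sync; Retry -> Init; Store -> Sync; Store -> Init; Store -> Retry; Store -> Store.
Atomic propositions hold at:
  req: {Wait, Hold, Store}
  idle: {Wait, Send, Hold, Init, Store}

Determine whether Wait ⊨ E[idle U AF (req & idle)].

Yes

Sat(req & idle) = {Wait, Hold, Store}
AF (req & idle): least fixpoint, start Z0 = {Wait, Hold, Store}, add states with every successor in Z. Already a fixed point.
Sat(AF (req & idle)) = {Wait, Hold, Store}
E[idle U AF (req & idle)]: least fixpoint, start Z0 = Sat(AF (req & idle)) = {Wait, Hold, Store}, add states in Sat(idle) with some successor in Z. Z1 = {Wait, Send, Hold, Init, Store}; fixed.
Sat(E[idle U AF (req & idle)]) = {Wait, Send, Hold, Init, Store}
Wait ∈ Sat(E[idle U AF (req & idle)]) = {Wait, Send, Hold, Init, Store}, so the formula holds at Wait.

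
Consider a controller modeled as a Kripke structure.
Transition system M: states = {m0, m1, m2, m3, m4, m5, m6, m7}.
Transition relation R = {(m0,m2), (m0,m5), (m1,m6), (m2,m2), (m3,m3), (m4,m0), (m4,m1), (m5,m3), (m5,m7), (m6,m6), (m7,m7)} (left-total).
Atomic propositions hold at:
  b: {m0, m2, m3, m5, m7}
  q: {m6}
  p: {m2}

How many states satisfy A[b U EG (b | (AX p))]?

5

Sat(AX p) = {s : every successor in {m2}} = {m2}
Sat(b | (AX p)) = {m0, m2, m3, m5, m7}
EG (b | (AX p)): greatest fixpoint, start Z0 = {m0, m2, m3, m5, m7}, keep only states in Sat with some successor in Z. Already a fixed point.
Sat(EG (b | (AX p))) = {m0, m2, m3, m5, m7}
A[b U EG (b | (AX p))]: least fixpoint, start Z0 = Sat(EG (b | (AX p))) = {m0, m2, m3, m5, m7}, add states in Sat(b) with every successor in Z. Already a fixed point.
Sat(A[b U EG (b | (AX p))]) = {m0, m2, m3, m5, m7}
|Sat(A[b U EG (b | (AX p))])| = |{m0, m2, m3, m5, m7}| = 5.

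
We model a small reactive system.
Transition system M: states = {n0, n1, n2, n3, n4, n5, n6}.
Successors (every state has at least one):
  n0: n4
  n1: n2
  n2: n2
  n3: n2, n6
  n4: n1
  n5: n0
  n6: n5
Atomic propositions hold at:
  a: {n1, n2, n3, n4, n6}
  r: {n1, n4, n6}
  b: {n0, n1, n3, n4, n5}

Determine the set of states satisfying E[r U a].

{n1, n2, n3, n4, n6}

E[r U a]: least fixpoint, start Z0 = Sat(a) = {n1, n2, n3, n4, n6}, add states in Sat(r) with some successor in Z. Already a fixed point.
Sat(E[r U a]) = {n1, n2, n3, n4, n6}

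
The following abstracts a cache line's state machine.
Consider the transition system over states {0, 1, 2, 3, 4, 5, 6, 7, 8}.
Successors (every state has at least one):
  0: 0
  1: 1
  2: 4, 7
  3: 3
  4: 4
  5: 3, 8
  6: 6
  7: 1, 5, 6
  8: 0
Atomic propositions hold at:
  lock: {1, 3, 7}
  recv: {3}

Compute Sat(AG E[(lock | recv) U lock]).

Sat(lock | recv) = {1, 3, 7}
E[(lock | recv) U lock]: least fixpoint, start Z0 = Sat(lock) = {1, 3, 7}, add states in Sat(lock | recv) with some successor in Z. Already a fixed point.
Sat(E[(lock | recv) U lock]) = {1, 3, 7}
AG E[(lock | recv) U lock]: greatest fixpoint, start Z0 = {1, 3, 7}, keep only states in Sat with every successor in Z. Z1 = {1, 3}; fixed.
Sat(AG E[(lock | recv) U lock]) = {1, 3}

{1, 3}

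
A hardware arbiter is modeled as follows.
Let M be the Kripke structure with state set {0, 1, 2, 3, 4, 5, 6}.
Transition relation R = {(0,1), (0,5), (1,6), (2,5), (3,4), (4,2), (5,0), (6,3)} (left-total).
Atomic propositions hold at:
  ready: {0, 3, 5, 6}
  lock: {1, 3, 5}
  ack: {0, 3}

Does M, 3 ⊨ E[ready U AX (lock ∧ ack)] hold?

Sat(lock ∧ ack) = {3}
Sat(AX (lock ∧ ack)) = {s : every successor in {3}} = {6}
E[ready U AX (lock ∧ ack)]: least fixpoint, start Z0 = Sat(AX (lock ∧ ack)) = {6}, add states in Sat(ready) with some successor in Z. Already a fixed point.
Sat(E[ready U AX (lock ∧ ack)]) = {6}
3 ∉ Sat(E[ready U AX (lock ∧ ack)]) = {6}, so the formula does not hold at 3.

No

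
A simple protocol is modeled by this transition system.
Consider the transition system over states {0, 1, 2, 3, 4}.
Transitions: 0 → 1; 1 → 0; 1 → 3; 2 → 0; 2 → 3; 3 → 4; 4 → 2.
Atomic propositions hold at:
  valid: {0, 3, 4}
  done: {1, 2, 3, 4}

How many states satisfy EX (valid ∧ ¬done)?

Sat(¬done) = {0}
Sat(valid ∧ ¬done) = {0}
Sat(EX (valid ∧ ¬done)) = {s : some successor in {0}} = {1, 2}
|Sat(EX (valid ∧ ¬done))| = |{1, 2}| = 2.

2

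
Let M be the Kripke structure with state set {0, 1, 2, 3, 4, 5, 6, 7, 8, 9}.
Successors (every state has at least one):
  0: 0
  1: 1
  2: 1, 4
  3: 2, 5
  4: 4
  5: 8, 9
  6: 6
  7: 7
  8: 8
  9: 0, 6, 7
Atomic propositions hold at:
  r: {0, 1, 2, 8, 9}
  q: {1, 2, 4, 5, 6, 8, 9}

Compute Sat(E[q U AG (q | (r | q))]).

Sat(r | q) = {0, 1, 2, 4, 5, 6, 8, 9}
Sat(q | (r | q)) = {0, 1, 2, 4, 5, 6, 8, 9}
AG (q | (r | q)): greatest fixpoint, start Z0 = {0, 1, 2, 4, 5, 6, 8, 9}, keep only states in Sat with every successor in Z. Z1 = {0, 1, 2, 4, 5, 6, 8}; Z2 = {0, 1, 2, 4, 6, 8}; fixed.
Sat(AG (q | (r | q))) = {0, 1, 2, 4, 6, 8}
E[q U AG (q | (r | q))]: least fixpoint, start Z0 = Sat(AG (q | (r | q))) = {0, 1, 2, 4, 6, 8}, add states in Sat(q) with some successor in Z. Z1 = {0, 1, 2, 4, 5, 6, 8, 9}; fixed.
Sat(E[q U AG (q | (r | q))]) = {0, 1, 2, 4, 5, 6, 8, 9}

{0, 1, 2, 4, 5, 6, 8, 9}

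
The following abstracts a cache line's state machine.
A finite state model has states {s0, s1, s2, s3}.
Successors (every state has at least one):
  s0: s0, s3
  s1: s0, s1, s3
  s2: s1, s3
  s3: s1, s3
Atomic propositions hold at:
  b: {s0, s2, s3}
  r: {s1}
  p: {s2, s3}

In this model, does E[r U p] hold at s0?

E[r U p]: least fixpoint, start Z0 = Sat(p) = {s2, s3}, add states in Sat(r) with some successor in Z. Z1 = {s1, s2, s3}; fixed.
Sat(E[r U p]) = {s1, s2, s3}
s0 ∉ Sat(E[r U p]) = {s1, s2, s3}, so the formula does not hold at s0.

No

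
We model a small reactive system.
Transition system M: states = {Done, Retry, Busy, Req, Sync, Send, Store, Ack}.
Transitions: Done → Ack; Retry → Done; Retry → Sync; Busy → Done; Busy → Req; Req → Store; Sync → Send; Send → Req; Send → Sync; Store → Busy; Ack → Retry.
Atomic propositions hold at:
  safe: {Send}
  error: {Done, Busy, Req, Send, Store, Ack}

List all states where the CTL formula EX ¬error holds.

{Retry, Send, Ack}

Sat(¬error) = {Retry, Sync}
Sat(EX ¬error) = {s : some successor in {Retry, Sync}} = {Retry, Send, Ack}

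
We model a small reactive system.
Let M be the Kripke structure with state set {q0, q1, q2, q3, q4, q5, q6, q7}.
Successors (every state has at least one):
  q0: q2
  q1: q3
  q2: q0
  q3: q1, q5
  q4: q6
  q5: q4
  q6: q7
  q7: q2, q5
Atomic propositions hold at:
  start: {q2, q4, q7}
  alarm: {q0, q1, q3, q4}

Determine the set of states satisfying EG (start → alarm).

Sat(start → alarm) = {q0, q1, q3, q4, q5, q6}
EG (start → alarm): greatest fixpoint, start Z0 = {q0, q1, q3, q4, q5, q6}, keep only states in Sat with some successor in Z. Z1 = {q1, q3, q4, q5}; Z2 = {q1, q3, q5}; Z3 = {q1, q3}; fixed.
Sat(EG (start → alarm)) = {q1, q3}

{q1, q3}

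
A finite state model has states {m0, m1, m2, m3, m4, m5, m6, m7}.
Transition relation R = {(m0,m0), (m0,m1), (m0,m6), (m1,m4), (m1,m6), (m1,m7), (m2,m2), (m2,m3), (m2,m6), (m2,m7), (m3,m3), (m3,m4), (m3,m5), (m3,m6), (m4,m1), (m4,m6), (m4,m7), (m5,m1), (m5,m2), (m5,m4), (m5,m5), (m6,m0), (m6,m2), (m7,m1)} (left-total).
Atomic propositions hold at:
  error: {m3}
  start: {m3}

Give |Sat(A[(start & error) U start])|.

1

Sat(start & error) = {m3}
A[(start & error) U start]: least fixpoint, start Z0 = Sat(start) = {m3}, add states in Sat(start & error) with every successor in Z. Already a fixed point.
Sat(A[(start & error) U start]) = {m3}
|Sat(A[(start & error) U start])| = |{m3}| = 1.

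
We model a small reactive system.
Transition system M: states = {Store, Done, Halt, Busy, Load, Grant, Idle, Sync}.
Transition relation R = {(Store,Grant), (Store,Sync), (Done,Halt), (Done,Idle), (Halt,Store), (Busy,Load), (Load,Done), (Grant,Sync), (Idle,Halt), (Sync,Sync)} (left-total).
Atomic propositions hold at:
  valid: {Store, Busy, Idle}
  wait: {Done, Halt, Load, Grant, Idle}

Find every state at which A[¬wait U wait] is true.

{Done, Halt, Busy, Load, Grant, Idle}

Sat(¬wait) = {Store, Busy, Sync}
A[¬wait U wait]: least fixpoint, start Z0 = Sat(wait) = {Done, Halt, Load, Grant, Idle}, add states in Sat(¬wait) with every successor in Z. Z1 = {Done, Halt, Busy, Load, Grant, Idle}; fixed.
Sat(A[¬wait U wait]) = {Done, Halt, Busy, Load, Grant, Idle}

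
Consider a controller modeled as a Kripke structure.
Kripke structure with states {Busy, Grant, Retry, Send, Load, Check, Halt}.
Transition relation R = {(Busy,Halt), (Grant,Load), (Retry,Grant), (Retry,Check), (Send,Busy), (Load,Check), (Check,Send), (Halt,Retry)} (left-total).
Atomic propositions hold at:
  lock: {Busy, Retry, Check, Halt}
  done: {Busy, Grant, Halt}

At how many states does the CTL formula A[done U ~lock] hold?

3

Sat(~lock) = {Grant, Send, Load}
A[done U ~lock]: least fixpoint, start Z0 = Sat(~lock) = {Grant, Send, Load}, add states in Sat(done) with every successor in Z. Already a fixed point.
Sat(A[done U ~lock]) = {Grant, Send, Load}
|Sat(A[done U ~lock])| = |{Grant, Send, Load}| = 3.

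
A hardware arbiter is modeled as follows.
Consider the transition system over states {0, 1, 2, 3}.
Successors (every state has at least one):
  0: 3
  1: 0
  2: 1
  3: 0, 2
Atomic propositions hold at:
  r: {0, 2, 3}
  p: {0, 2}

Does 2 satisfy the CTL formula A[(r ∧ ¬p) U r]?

Sat(¬p) = {1, 3}
Sat(r ∧ ¬p) = {3}
A[(r ∧ ¬p) U r]: least fixpoint, start Z0 = Sat(r) = {0, 2, 3}, add states in Sat(r ∧ ¬p) with every successor in Z. Already a fixed point.
Sat(A[(r ∧ ¬p) U r]) = {0, 2, 3}
2 ∈ Sat(A[(r ∧ ¬p) U r]) = {0, 2, 3}, so the formula holds at 2.

Yes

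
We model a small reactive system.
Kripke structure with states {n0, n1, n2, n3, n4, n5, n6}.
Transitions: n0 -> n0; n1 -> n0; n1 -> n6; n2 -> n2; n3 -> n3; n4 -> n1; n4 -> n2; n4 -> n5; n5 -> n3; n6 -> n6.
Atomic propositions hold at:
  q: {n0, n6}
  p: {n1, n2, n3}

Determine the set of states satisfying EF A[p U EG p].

{n2, n3, n4, n5}

EG p: greatest fixpoint, start Z0 = {n1, n2, n3}, keep only states in Sat with some successor in Z. Z1 = {n2, n3}; fixed.
Sat(EG p) = {n2, n3}
A[p U EG p]: least fixpoint, start Z0 = Sat(EG p) = {n2, n3}, add states in Sat(p) with every successor in Z. Already a fixed point.
Sat(A[p U EG p]) = {n2, n3}
EF A[p U EG p]: least fixpoint, start Z0 = {n2, n3}, add states with some successor in Z. Z1 = {n2, n3, n4, n5}; fixed.
Sat(EF A[p U EG p]) = {n2, n3, n4, n5}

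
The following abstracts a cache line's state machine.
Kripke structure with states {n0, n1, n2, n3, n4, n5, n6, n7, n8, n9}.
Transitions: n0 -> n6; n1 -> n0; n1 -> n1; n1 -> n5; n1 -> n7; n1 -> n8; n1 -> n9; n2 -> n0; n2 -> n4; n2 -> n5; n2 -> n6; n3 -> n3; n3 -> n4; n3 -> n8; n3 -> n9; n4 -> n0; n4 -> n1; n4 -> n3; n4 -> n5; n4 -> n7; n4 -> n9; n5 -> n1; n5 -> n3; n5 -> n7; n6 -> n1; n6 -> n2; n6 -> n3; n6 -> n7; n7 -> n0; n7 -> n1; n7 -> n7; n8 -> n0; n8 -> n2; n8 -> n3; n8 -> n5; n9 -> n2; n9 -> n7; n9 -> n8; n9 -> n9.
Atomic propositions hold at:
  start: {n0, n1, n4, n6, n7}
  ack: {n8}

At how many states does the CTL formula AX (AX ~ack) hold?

Sat(~ack) = {n0, n1, n2, n3, n4, n5, n6, n7, n9}
Sat(AX ~ack) = {s : every successor in {n0, n1, n2, n3, n4, n5, n6, n7, n9}} = {n0, n2, n4, n5, n6, n7, n8}
Sat(AX (AX ~ack)) = {s : every successor in {n0, n2, n4, n5, n6, n7, n8}} = {n0, n2}
|Sat(AX (AX ~ack))| = |{n0, n2}| = 2.

2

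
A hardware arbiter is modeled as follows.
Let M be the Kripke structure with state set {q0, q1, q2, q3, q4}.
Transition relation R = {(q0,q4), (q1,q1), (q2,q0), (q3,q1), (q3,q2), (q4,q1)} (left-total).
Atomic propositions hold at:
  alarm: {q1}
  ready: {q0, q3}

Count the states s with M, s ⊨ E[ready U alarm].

E[ready U alarm]: least fixpoint, start Z0 = Sat(alarm) = {q1}, add states in Sat(ready) with some successor in Z. Z1 = {q1, q3}; fixed.
Sat(E[ready U alarm]) = {q1, q3}
|Sat(E[ready U alarm])| = |{q1, q3}| = 2.

2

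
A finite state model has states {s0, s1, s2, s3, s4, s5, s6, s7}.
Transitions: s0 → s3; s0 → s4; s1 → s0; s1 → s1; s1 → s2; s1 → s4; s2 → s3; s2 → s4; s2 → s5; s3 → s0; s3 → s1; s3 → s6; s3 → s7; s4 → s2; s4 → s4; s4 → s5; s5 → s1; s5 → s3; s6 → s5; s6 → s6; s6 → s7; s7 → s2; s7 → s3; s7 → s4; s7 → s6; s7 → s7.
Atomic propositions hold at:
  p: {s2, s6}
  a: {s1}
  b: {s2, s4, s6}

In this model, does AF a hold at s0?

AF a: least fixpoint, start Z0 = {s1}, add states with every successor in Z. Already a fixed point.
Sat(AF a) = {s1}
s0 ∉ Sat(AF a) = {s1}, so the formula does not hold at s0.

No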